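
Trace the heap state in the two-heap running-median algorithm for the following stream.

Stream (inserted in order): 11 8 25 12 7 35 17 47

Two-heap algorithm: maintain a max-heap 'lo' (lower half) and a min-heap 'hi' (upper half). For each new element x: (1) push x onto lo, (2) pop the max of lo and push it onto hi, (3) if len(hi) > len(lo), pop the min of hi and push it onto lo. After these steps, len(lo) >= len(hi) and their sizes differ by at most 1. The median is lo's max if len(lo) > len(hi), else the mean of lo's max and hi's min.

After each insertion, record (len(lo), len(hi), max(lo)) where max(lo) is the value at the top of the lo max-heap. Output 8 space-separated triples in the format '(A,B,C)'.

Answer: (1,0,11) (1,1,8) (2,1,11) (2,2,11) (3,2,11) (3,3,11) (4,3,12) (4,4,12)

Derivation:
Step 1: insert 11 -> lo=[11] hi=[] -> (len(lo)=1, len(hi)=0, max(lo)=11)
Step 2: insert 8 -> lo=[8] hi=[11] -> (len(lo)=1, len(hi)=1, max(lo)=8)
Step 3: insert 25 -> lo=[8, 11] hi=[25] -> (len(lo)=2, len(hi)=1, max(lo)=11)
Step 4: insert 12 -> lo=[8, 11] hi=[12, 25] -> (len(lo)=2, len(hi)=2, max(lo)=11)
Step 5: insert 7 -> lo=[7, 8, 11] hi=[12, 25] -> (len(lo)=3, len(hi)=2, max(lo)=11)
Step 6: insert 35 -> lo=[7, 8, 11] hi=[12, 25, 35] -> (len(lo)=3, len(hi)=3, max(lo)=11)
Step 7: insert 17 -> lo=[7, 8, 11, 12] hi=[17, 25, 35] -> (len(lo)=4, len(hi)=3, max(lo)=12)
Step 8: insert 47 -> lo=[7, 8, 11, 12] hi=[17, 25, 35, 47] -> (len(lo)=4, len(hi)=4, max(lo)=12)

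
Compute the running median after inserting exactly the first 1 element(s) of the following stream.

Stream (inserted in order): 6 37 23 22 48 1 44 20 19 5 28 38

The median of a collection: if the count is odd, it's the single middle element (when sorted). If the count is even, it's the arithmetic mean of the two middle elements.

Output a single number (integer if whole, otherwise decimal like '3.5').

Answer: 6

Derivation:
Step 1: insert 6 -> lo=[6] (size 1, max 6) hi=[] (size 0) -> median=6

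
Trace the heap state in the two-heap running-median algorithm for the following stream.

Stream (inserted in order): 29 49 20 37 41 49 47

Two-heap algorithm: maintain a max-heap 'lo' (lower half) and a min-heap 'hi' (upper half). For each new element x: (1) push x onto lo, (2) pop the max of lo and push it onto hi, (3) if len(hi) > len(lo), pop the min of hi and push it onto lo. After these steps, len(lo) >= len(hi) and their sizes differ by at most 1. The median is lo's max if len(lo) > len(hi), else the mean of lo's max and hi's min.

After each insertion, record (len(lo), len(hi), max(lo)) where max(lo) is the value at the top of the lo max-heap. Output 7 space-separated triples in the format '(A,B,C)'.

Step 1: insert 29 -> lo=[29] hi=[] -> (len(lo)=1, len(hi)=0, max(lo)=29)
Step 2: insert 49 -> lo=[29] hi=[49] -> (len(lo)=1, len(hi)=1, max(lo)=29)
Step 3: insert 20 -> lo=[20, 29] hi=[49] -> (len(lo)=2, len(hi)=1, max(lo)=29)
Step 4: insert 37 -> lo=[20, 29] hi=[37, 49] -> (len(lo)=2, len(hi)=2, max(lo)=29)
Step 5: insert 41 -> lo=[20, 29, 37] hi=[41, 49] -> (len(lo)=3, len(hi)=2, max(lo)=37)
Step 6: insert 49 -> lo=[20, 29, 37] hi=[41, 49, 49] -> (len(lo)=3, len(hi)=3, max(lo)=37)
Step 7: insert 47 -> lo=[20, 29, 37, 41] hi=[47, 49, 49] -> (len(lo)=4, len(hi)=3, max(lo)=41)

Answer: (1,0,29) (1,1,29) (2,1,29) (2,2,29) (3,2,37) (3,3,37) (4,3,41)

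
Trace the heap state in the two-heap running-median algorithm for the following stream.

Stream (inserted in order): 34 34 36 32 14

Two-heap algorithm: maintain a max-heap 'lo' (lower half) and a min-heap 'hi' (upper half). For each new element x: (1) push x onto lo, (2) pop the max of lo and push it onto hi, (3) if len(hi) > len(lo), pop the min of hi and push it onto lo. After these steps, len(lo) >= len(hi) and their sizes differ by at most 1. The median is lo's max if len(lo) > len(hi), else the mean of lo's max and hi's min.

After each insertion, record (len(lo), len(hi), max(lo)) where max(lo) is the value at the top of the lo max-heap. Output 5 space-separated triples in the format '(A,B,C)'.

Answer: (1,0,34) (1,1,34) (2,1,34) (2,2,34) (3,2,34)

Derivation:
Step 1: insert 34 -> lo=[34] hi=[] -> (len(lo)=1, len(hi)=0, max(lo)=34)
Step 2: insert 34 -> lo=[34] hi=[34] -> (len(lo)=1, len(hi)=1, max(lo)=34)
Step 3: insert 36 -> lo=[34, 34] hi=[36] -> (len(lo)=2, len(hi)=1, max(lo)=34)
Step 4: insert 32 -> lo=[32, 34] hi=[34, 36] -> (len(lo)=2, len(hi)=2, max(lo)=34)
Step 5: insert 14 -> lo=[14, 32, 34] hi=[34, 36] -> (len(lo)=3, len(hi)=2, max(lo)=34)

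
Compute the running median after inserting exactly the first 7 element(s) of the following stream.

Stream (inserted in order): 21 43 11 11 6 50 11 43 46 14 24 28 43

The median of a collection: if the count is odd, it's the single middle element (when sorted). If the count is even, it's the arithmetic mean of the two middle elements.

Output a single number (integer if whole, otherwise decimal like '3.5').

Answer: 11

Derivation:
Step 1: insert 21 -> lo=[21] (size 1, max 21) hi=[] (size 0) -> median=21
Step 2: insert 43 -> lo=[21] (size 1, max 21) hi=[43] (size 1, min 43) -> median=32
Step 3: insert 11 -> lo=[11, 21] (size 2, max 21) hi=[43] (size 1, min 43) -> median=21
Step 4: insert 11 -> lo=[11, 11] (size 2, max 11) hi=[21, 43] (size 2, min 21) -> median=16
Step 5: insert 6 -> lo=[6, 11, 11] (size 3, max 11) hi=[21, 43] (size 2, min 21) -> median=11
Step 6: insert 50 -> lo=[6, 11, 11] (size 3, max 11) hi=[21, 43, 50] (size 3, min 21) -> median=16
Step 7: insert 11 -> lo=[6, 11, 11, 11] (size 4, max 11) hi=[21, 43, 50] (size 3, min 21) -> median=11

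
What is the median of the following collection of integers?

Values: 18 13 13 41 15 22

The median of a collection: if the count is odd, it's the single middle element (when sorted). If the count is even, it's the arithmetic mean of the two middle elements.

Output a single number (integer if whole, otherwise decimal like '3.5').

Answer: 16.5

Derivation:
Step 1: insert 18 -> lo=[18] (size 1, max 18) hi=[] (size 0) -> median=18
Step 2: insert 13 -> lo=[13] (size 1, max 13) hi=[18] (size 1, min 18) -> median=15.5
Step 3: insert 13 -> lo=[13, 13] (size 2, max 13) hi=[18] (size 1, min 18) -> median=13
Step 4: insert 41 -> lo=[13, 13] (size 2, max 13) hi=[18, 41] (size 2, min 18) -> median=15.5
Step 5: insert 15 -> lo=[13, 13, 15] (size 3, max 15) hi=[18, 41] (size 2, min 18) -> median=15
Step 6: insert 22 -> lo=[13, 13, 15] (size 3, max 15) hi=[18, 22, 41] (size 3, min 18) -> median=16.5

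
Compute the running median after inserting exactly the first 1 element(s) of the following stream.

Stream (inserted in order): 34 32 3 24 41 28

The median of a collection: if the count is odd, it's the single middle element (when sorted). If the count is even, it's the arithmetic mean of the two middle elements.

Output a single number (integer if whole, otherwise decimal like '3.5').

Answer: 34

Derivation:
Step 1: insert 34 -> lo=[34] (size 1, max 34) hi=[] (size 0) -> median=34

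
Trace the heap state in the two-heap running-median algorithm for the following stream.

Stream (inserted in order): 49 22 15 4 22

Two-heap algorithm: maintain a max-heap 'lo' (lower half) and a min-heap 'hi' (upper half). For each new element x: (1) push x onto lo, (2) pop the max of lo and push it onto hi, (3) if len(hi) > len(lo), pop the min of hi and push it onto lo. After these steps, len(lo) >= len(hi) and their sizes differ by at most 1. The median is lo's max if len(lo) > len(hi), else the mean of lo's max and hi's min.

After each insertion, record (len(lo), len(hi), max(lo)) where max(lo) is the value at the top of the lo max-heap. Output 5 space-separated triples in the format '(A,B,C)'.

Step 1: insert 49 -> lo=[49] hi=[] -> (len(lo)=1, len(hi)=0, max(lo)=49)
Step 2: insert 22 -> lo=[22] hi=[49] -> (len(lo)=1, len(hi)=1, max(lo)=22)
Step 3: insert 15 -> lo=[15, 22] hi=[49] -> (len(lo)=2, len(hi)=1, max(lo)=22)
Step 4: insert 4 -> lo=[4, 15] hi=[22, 49] -> (len(lo)=2, len(hi)=2, max(lo)=15)
Step 5: insert 22 -> lo=[4, 15, 22] hi=[22, 49] -> (len(lo)=3, len(hi)=2, max(lo)=22)

Answer: (1,0,49) (1,1,22) (2,1,22) (2,2,15) (3,2,22)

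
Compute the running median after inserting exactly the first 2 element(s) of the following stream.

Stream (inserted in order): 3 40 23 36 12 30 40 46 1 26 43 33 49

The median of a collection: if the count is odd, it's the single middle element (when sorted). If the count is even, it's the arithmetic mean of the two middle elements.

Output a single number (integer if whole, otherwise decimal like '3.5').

Step 1: insert 3 -> lo=[3] (size 1, max 3) hi=[] (size 0) -> median=3
Step 2: insert 40 -> lo=[3] (size 1, max 3) hi=[40] (size 1, min 40) -> median=21.5

Answer: 21.5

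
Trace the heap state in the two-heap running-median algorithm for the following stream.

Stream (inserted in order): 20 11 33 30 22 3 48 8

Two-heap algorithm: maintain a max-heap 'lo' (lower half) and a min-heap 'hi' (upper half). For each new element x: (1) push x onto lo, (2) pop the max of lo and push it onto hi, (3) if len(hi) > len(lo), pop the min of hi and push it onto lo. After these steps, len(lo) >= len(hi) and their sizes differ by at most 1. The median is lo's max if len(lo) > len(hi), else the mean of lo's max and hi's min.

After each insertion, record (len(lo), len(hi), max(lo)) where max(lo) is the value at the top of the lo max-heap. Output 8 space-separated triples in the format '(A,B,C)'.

Step 1: insert 20 -> lo=[20] hi=[] -> (len(lo)=1, len(hi)=0, max(lo)=20)
Step 2: insert 11 -> lo=[11] hi=[20] -> (len(lo)=1, len(hi)=1, max(lo)=11)
Step 3: insert 33 -> lo=[11, 20] hi=[33] -> (len(lo)=2, len(hi)=1, max(lo)=20)
Step 4: insert 30 -> lo=[11, 20] hi=[30, 33] -> (len(lo)=2, len(hi)=2, max(lo)=20)
Step 5: insert 22 -> lo=[11, 20, 22] hi=[30, 33] -> (len(lo)=3, len(hi)=2, max(lo)=22)
Step 6: insert 3 -> lo=[3, 11, 20] hi=[22, 30, 33] -> (len(lo)=3, len(hi)=3, max(lo)=20)
Step 7: insert 48 -> lo=[3, 11, 20, 22] hi=[30, 33, 48] -> (len(lo)=4, len(hi)=3, max(lo)=22)
Step 8: insert 8 -> lo=[3, 8, 11, 20] hi=[22, 30, 33, 48] -> (len(lo)=4, len(hi)=4, max(lo)=20)

Answer: (1,0,20) (1,1,11) (2,1,20) (2,2,20) (3,2,22) (3,3,20) (4,3,22) (4,4,20)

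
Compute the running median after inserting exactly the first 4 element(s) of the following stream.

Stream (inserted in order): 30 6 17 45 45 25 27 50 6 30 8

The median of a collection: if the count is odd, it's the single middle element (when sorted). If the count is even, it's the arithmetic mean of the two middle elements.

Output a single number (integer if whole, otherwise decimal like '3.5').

Answer: 23.5

Derivation:
Step 1: insert 30 -> lo=[30] (size 1, max 30) hi=[] (size 0) -> median=30
Step 2: insert 6 -> lo=[6] (size 1, max 6) hi=[30] (size 1, min 30) -> median=18
Step 3: insert 17 -> lo=[6, 17] (size 2, max 17) hi=[30] (size 1, min 30) -> median=17
Step 4: insert 45 -> lo=[6, 17] (size 2, max 17) hi=[30, 45] (size 2, min 30) -> median=23.5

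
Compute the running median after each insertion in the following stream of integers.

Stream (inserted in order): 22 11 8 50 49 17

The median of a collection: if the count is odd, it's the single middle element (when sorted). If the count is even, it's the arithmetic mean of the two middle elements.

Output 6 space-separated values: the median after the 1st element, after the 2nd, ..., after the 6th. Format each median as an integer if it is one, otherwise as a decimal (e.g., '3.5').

Step 1: insert 22 -> lo=[22] (size 1, max 22) hi=[] (size 0) -> median=22
Step 2: insert 11 -> lo=[11] (size 1, max 11) hi=[22] (size 1, min 22) -> median=16.5
Step 3: insert 8 -> lo=[8, 11] (size 2, max 11) hi=[22] (size 1, min 22) -> median=11
Step 4: insert 50 -> lo=[8, 11] (size 2, max 11) hi=[22, 50] (size 2, min 22) -> median=16.5
Step 5: insert 49 -> lo=[8, 11, 22] (size 3, max 22) hi=[49, 50] (size 2, min 49) -> median=22
Step 6: insert 17 -> lo=[8, 11, 17] (size 3, max 17) hi=[22, 49, 50] (size 3, min 22) -> median=19.5

Answer: 22 16.5 11 16.5 22 19.5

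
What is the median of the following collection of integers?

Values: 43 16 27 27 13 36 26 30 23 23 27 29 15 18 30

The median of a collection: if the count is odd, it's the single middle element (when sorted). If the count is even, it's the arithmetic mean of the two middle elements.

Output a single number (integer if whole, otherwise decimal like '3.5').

Step 1: insert 43 -> lo=[43] (size 1, max 43) hi=[] (size 0) -> median=43
Step 2: insert 16 -> lo=[16] (size 1, max 16) hi=[43] (size 1, min 43) -> median=29.5
Step 3: insert 27 -> lo=[16, 27] (size 2, max 27) hi=[43] (size 1, min 43) -> median=27
Step 4: insert 27 -> lo=[16, 27] (size 2, max 27) hi=[27, 43] (size 2, min 27) -> median=27
Step 5: insert 13 -> lo=[13, 16, 27] (size 3, max 27) hi=[27, 43] (size 2, min 27) -> median=27
Step 6: insert 36 -> lo=[13, 16, 27] (size 3, max 27) hi=[27, 36, 43] (size 3, min 27) -> median=27
Step 7: insert 26 -> lo=[13, 16, 26, 27] (size 4, max 27) hi=[27, 36, 43] (size 3, min 27) -> median=27
Step 8: insert 30 -> lo=[13, 16, 26, 27] (size 4, max 27) hi=[27, 30, 36, 43] (size 4, min 27) -> median=27
Step 9: insert 23 -> lo=[13, 16, 23, 26, 27] (size 5, max 27) hi=[27, 30, 36, 43] (size 4, min 27) -> median=27
Step 10: insert 23 -> lo=[13, 16, 23, 23, 26] (size 5, max 26) hi=[27, 27, 30, 36, 43] (size 5, min 27) -> median=26.5
Step 11: insert 27 -> lo=[13, 16, 23, 23, 26, 27] (size 6, max 27) hi=[27, 27, 30, 36, 43] (size 5, min 27) -> median=27
Step 12: insert 29 -> lo=[13, 16, 23, 23, 26, 27] (size 6, max 27) hi=[27, 27, 29, 30, 36, 43] (size 6, min 27) -> median=27
Step 13: insert 15 -> lo=[13, 15, 16, 23, 23, 26, 27] (size 7, max 27) hi=[27, 27, 29, 30, 36, 43] (size 6, min 27) -> median=27
Step 14: insert 18 -> lo=[13, 15, 16, 18, 23, 23, 26] (size 7, max 26) hi=[27, 27, 27, 29, 30, 36, 43] (size 7, min 27) -> median=26.5
Step 15: insert 30 -> lo=[13, 15, 16, 18, 23, 23, 26, 27] (size 8, max 27) hi=[27, 27, 29, 30, 30, 36, 43] (size 7, min 27) -> median=27

Answer: 27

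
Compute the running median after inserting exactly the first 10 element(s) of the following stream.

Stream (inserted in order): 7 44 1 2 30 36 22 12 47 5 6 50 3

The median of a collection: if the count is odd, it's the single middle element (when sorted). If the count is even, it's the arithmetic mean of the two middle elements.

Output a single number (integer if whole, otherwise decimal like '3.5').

Step 1: insert 7 -> lo=[7] (size 1, max 7) hi=[] (size 0) -> median=7
Step 2: insert 44 -> lo=[7] (size 1, max 7) hi=[44] (size 1, min 44) -> median=25.5
Step 3: insert 1 -> lo=[1, 7] (size 2, max 7) hi=[44] (size 1, min 44) -> median=7
Step 4: insert 2 -> lo=[1, 2] (size 2, max 2) hi=[7, 44] (size 2, min 7) -> median=4.5
Step 5: insert 30 -> lo=[1, 2, 7] (size 3, max 7) hi=[30, 44] (size 2, min 30) -> median=7
Step 6: insert 36 -> lo=[1, 2, 7] (size 3, max 7) hi=[30, 36, 44] (size 3, min 30) -> median=18.5
Step 7: insert 22 -> lo=[1, 2, 7, 22] (size 4, max 22) hi=[30, 36, 44] (size 3, min 30) -> median=22
Step 8: insert 12 -> lo=[1, 2, 7, 12] (size 4, max 12) hi=[22, 30, 36, 44] (size 4, min 22) -> median=17
Step 9: insert 47 -> lo=[1, 2, 7, 12, 22] (size 5, max 22) hi=[30, 36, 44, 47] (size 4, min 30) -> median=22
Step 10: insert 5 -> lo=[1, 2, 5, 7, 12] (size 5, max 12) hi=[22, 30, 36, 44, 47] (size 5, min 22) -> median=17

Answer: 17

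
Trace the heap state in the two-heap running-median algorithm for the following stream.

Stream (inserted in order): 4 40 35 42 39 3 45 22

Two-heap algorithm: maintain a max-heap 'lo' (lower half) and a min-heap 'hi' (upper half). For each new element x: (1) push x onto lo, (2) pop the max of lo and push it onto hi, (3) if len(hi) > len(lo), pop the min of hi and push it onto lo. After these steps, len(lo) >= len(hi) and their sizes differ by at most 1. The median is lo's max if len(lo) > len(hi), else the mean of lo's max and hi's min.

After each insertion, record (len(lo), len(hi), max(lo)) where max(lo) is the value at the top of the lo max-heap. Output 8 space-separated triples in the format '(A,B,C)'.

Step 1: insert 4 -> lo=[4] hi=[] -> (len(lo)=1, len(hi)=0, max(lo)=4)
Step 2: insert 40 -> lo=[4] hi=[40] -> (len(lo)=1, len(hi)=1, max(lo)=4)
Step 3: insert 35 -> lo=[4, 35] hi=[40] -> (len(lo)=2, len(hi)=1, max(lo)=35)
Step 4: insert 42 -> lo=[4, 35] hi=[40, 42] -> (len(lo)=2, len(hi)=2, max(lo)=35)
Step 5: insert 39 -> lo=[4, 35, 39] hi=[40, 42] -> (len(lo)=3, len(hi)=2, max(lo)=39)
Step 6: insert 3 -> lo=[3, 4, 35] hi=[39, 40, 42] -> (len(lo)=3, len(hi)=3, max(lo)=35)
Step 7: insert 45 -> lo=[3, 4, 35, 39] hi=[40, 42, 45] -> (len(lo)=4, len(hi)=3, max(lo)=39)
Step 8: insert 22 -> lo=[3, 4, 22, 35] hi=[39, 40, 42, 45] -> (len(lo)=4, len(hi)=4, max(lo)=35)

Answer: (1,0,4) (1,1,4) (2,1,35) (2,2,35) (3,2,39) (3,3,35) (4,3,39) (4,4,35)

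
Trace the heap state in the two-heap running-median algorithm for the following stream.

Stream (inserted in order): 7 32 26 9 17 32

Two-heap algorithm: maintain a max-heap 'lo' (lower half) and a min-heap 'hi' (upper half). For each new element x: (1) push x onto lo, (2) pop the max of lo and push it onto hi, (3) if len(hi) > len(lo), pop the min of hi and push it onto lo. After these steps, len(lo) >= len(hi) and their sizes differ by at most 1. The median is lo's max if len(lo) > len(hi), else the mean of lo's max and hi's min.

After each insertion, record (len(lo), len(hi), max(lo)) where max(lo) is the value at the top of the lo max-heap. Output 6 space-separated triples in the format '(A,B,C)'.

Answer: (1,0,7) (1,1,7) (2,1,26) (2,2,9) (3,2,17) (3,3,17)

Derivation:
Step 1: insert 7 -> lo=[7] hi=[] -> (len(lo)=1, len(hi)=0, max(lo)=7)
Step 2: insert 32 -> lo=[7] hi=[32] -> (len(lo)=1, len(hi)=1, max(lo)=7)
Step 3: insert 26 -> lo=[7, 26] hi=[32] -> (len(lo)=2, len(hi)=1, max(lo)=26)
Step 4: insert 9 -> lo=[7, 9] hi=[26, 32] -> (len(lo)=2, len(hi)=2, max(lo)=9)
Step 5: insert 17 -> lo=[7, 9, 17] hi=[26, 32] -> (len(lo)=3, len(hi)=2, max(lo)=17)
Step 6: insert 32 -> lo=[7, 9, 17] hi=[26, 32, 32] -> (len(lo)=3, len(hi)=3, max(lo)=17)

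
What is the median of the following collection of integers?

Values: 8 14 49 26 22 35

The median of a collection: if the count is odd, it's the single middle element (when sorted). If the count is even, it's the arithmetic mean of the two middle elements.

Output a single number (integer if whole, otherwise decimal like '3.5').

Step 1: insert 8 -> lo=[8] (size 1, max 8) hi=[] (size 0) -> median=8
Step 2: insert 14 -> lo=[8] (size 1, max 8) hi=[14] (size 1, min 14) -> median=11
Step 3: insert 49 -> lo=[8, 14] (size 2, max 14) hi=[49] (size 1, min 49) -> median=14
Step 4: insert 26 -> lo=[8, 14] (size 2, max 14) hi=[26, 49] (size 2, min 26) -> median=20
Step 5: insert 22 -> lo=[8, 14, 22] (size 3, max 22) hi=[26, 49] (size 2, min 26) -> median=22
Step 6: insert 35 -> lo=[8, 14, 22] (size 3, max 22) hi=[26, 35, 49] (size 3, min 26) -> median=24

Answer: 24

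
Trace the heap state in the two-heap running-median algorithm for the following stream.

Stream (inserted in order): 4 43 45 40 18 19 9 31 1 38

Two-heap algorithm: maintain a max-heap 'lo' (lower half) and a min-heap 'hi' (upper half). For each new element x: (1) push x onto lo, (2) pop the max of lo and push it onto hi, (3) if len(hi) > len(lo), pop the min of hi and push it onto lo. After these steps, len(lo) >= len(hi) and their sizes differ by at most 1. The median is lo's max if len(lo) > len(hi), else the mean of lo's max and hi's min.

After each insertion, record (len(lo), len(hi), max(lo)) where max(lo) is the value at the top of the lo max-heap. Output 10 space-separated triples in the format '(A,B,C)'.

Answer: (1,0,4) (1,1,4) (2,1,43) (2,2,40) (3,2,40) (3,3,19) (4,3,19) (4,4,19) (5,4,19) (5,5,19)

Derivation:
Step 1: insert 4 -> lo=[4] hi=[] -> (len(lo)=1, len(hi)=0, max(lo)=4)
Step 2: insert 43 -> lo=[4] hi=[43] -> (len(lo)=1, len(hi)=1, max(lo)=4)
Step 3: insert 45 -> lo=[4, 43] hi=[45] -> (len(lo)=2, len(hi)=1, max(lo)=43)
Step 4: insert 40 -> lo=[4, 40] hi=[43, 45] -> (len(lo)=2, len(hi)=2, max(lo)=40)
Step 5: insert 18 -> lo=[4, 18, 40] hi=[43, 45] -> (len(lo)=3, len(hi)=2, max(lo)=40)
Step 6: insert 19 -> lo=[4, 18, 19] hi=[40, 43, 45] -> (len(lo)=3, len(hi)=3, max(lo)=19)
Step 7: insert 9 -> lo=[4, 9, 18, 19] hi=[40, 43, 45] -> (len(lo)=4, len(hi)=3, max(lo)=19)
Step 8: insert 31 -> lo=[4, 9, 18, 19] hi=[31, 40, 43, 45] -> (len(lo)=4, len(hi)=4, max(lo)=19)
Step 9: insert 1 -> lo=[1, 4, 9, 18, 19] hi=[31, 40, 43, 45] -> (len(lo)=5, len(hi)=4, max(lo)=19)
Step 10: insert 38 -> lo=[1, 4, 9, 18, 19] hi=[31, 38, 40, 43, 45] -> (len(lo)=5, len(hi)=5, max(lo)=19)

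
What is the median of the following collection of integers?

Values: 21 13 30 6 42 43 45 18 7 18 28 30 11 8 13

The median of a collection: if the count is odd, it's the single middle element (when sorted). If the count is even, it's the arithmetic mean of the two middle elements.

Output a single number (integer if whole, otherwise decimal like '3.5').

Answer: 18

Derivation:
Step 1: insert 21 -> lo=[21] (size 1, max 21) hi=[] (size 0) -> median=21
Step 2: insert 13 -> lo=[13] (size 1, max 13) hi=[21] (size 1, min 21) -> median=17
Step 3: insert 30 -> lo=[13, 21] (size 2, max 21) hi=[30] (size 1, min 30) -> median=21
Step 4: insert 6 -> lo=[6, 13] (size 2, max 13) hi=[21, 30] (size 2, min 21) -> median=17
Step 5: insert 42 -> lo=[6, 13, 21] (size 3, max 21) hi=[30, 42] (size 2, min 30) -> median=21
Step 6: insert 43 -> lo=[6, 13, 21] (size 3, max 21) hi=[30, 42, 43] (size 3, min 30) -> median=25.5
Step 7: insert 45 -> lo=[6, 13, 21, 30] (size 4, max 30) hi=[42, 43, 45] (size 3, min 42) -> median=30
Step 8: insert 18 -> lo=[6, 13, 18, 21] (size 4, max 21) hi=[30, 42, 43, 45] (size 4, min 30) -> median=25.5
Step 9: insert 7 -> lo=[6, 7, 13, 18, 21] (size 5, max 21) hi=[30, 42, 43, 45] (size 4, min 30) -> median=21
Step 10: insert 18 -> lo=[6, 7, 13, 18, 18] (size 5, max 18) hi=[21, 30, 42, 43, 45] (size 5, min 21) -> median=19.5
Step 11: insert 28 -> lo=[6, 7, 13, 18, 18, 21] (size 6, max 21) hi=[28, 30, 42, 43, 45] (size 5, min 28) -> median=21
Step 12: insert 30 -> lo=[6, 7, 13, 18, 18, 21] (size 6, max 21) hi=[28, 30, 30, 42, 43, 45] (size 6, min 28) -> median=24.5
Step 13: insert 11 -> lo=[6, 7, 11, 13, 18, 18, 21] (size 7, max 21) hi=[28, 30, 30, 42, 43, 45] (size 6, min 28) -> median=21
Step 14: insert 8 -> lo=[6, 7, 8, 11, 13, 18, 18] (size 7, max 18) hi=[21, 28, 30, 30, 42, 43, 45] (size 7, min 21) -> median=19.5
Step 15: insert 13 -> lo=[6, 7, 8, 11, 13, 13, 18, 18] (size 8, max 18) hi=[21, 28, 30, 30, 42, 43, 45] (size 7, min 21) -> median=18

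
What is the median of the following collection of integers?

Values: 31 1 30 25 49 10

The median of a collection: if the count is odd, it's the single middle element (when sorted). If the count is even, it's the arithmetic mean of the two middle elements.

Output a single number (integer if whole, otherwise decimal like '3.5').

Step 1: insert 31 -> lo=[31] (size 1, max 31) hi=[] (size 0) -> median=31
Step 2: insert 1 -> lo=[1] (size 1, max 1) hi=[31] (size 1, min 31) -> median=16
Step 3: insert 30 -> lo=[1, 30] (size 2, max 30) hi=[31] (size 1, min 31) -> median=30
Step 4: insert 25 -> lo=[1, 25] (size 2, max 25) hi=[30, 31] (size 2, min 30) -> median=27.5
Step 5: insert 49 -> lo=[1, 25, 30] (size 3, max 30) hi=[31, 49] (size 2, min 31) -> median=30
Step 6: insert 10 -> lo=[1, 10, 25] (size 3, max 25) hi=[30, 31, 49] (size 3, min 30) -> median=27.5

Answer: 27.5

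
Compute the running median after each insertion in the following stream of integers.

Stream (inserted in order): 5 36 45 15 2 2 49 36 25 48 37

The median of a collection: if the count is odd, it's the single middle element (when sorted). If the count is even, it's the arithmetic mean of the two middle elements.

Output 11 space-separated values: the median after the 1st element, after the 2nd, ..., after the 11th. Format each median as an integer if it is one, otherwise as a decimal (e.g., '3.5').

Answer: 5 20.5 36 25.5 15 10 15 25.5 25 30.5 36

Derivation:
Step 1: insert 5 -> lo=[5] (size 1, max 5) hi=[] (size 0) -> median=5
Step 2: insert 36 -> lo=[5] (size 1, max 5) hi=[36] (size 1, min 36) -> median=20.5
Step 3: insert 45 -> lo=[5, 36] (size 2, max 36) hi=[45] (size 1, min 45) -> median=36
Step 4: insert 15 -> lo=[5, 15] (size 2, max 15) hi=[36, 45] (size 2, min 36) -> median=25.5
Step 5: insert 2 -> lo=[2, 5, 15] (size 3, max 15) hi=[36, 45] (size 2, min 36) -> median=15
Step 6: insert 2 -> lo=[2, 2, 5] (size 3, max 5) hi=[15, 36, 45] (size 3, min 15) -> median=10
Step 7: insert 49 -> lo=[2, 2, 5, 15] (size 4, max 15) hi=[36, 45, 49] (size 3, min 36) -> median=15
Step 8: insert 36 -> lo=[2, 2, 5, 15] (size 4, max 15) hi=[36, 36, 45, 49] (size 4, min 36) -> median=25.5
Step 9: insert 25 -> lo=[2, 2, 5, 15, 25] (size 5, max 25) hi=[36, 36, 45, 49] (size 4, min 36) -> median=25
Step 10: insert 48 -> lo=[2, 2, 5, 15, 25] (size 5, max 25) hi=[36, 36, 45, 48, 49] (size 5, min 36) -> median=30.5
Step 11: insert 37 -> lo=[2, 2, 5, 15, 25, 36] (size 6, max 36) hi=[36, 37, 45, 48, 49] (size 5, min 36) -> median=36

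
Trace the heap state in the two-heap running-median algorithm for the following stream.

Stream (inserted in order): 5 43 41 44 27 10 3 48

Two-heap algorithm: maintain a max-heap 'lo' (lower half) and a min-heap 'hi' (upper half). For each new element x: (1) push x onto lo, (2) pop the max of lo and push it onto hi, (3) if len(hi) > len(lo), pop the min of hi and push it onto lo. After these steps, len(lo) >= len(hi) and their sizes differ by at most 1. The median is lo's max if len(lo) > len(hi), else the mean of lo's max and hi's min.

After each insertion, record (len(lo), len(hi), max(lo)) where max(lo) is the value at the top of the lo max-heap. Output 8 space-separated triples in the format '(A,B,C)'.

Step 1: insert 5 -> lo=[5] hi=[] -> (len(lo)=1, len(hi)=0, max(lo)=5)
Step 2: insert 43 -> lo=[5] hi=[43] -> (len(lo)=1, len(hi)=1, max(lo)=5)
Step 3: insert 41 -> lo=[5, 41] hi=[43] -> (len(lo)=2, len(hi)=1, max(lo)=41)
Step 4: insert 44 -> lo=[5, 41] hi=[43, 44] -> (len(lo)=2, len(hi)=2, max(lo)=41)
Step 5: insert 27 -> lo=[5, 27, 41] hi=[43, 44] -> (len(lo)=3, len(hi)=2, max(lo)=41)
Step 6: insert 10 -> lo=[5, 10, 27] hi=[41, 43, 44] -> (len(lo)=3, len(hi)=3, max(lo)=27)
Step 7: insert 3 -> lo=[3, 5, 10, 27] hi=[41, 43, 44] -> (len(lo)=4, len(hi)=3, max(lo)=27)
Step 8: insert 48 -> lo=[3, 5, 10, 27] hi=[41, 43, 44, 48] -> (len(lo)=4, len(hi)=4, max(lo)=27)

Answer: (1,0,5) (1,1,5) (2,1,41) (2,2,41) (3,2,41) (3,3,27) (4,3,27) (4,4,27)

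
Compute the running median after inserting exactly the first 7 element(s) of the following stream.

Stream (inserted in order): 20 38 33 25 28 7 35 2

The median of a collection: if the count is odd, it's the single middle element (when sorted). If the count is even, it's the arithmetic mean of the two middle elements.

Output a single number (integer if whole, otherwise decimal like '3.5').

Answer: 28

Derivation:
Step 1: insert 20 -> lo=[20] (size 1, max 20) hi=[] (size 0) -> median=20
Step 2: insert 38 -> lo=[20] (size 1, max 20) hi=[38] (size 1, min 38) -> median=29
Step 3: insert 33 -> lo=[20, 33] (size 2, max 33) hi=[38] (size 1, min 38) -> median=33
Step 4: insert 25 -> lo=[20, 25] (size 2, max 25) hi=[33, 38] (size 2, min 33) -> median=29
Step 5: insert 28 -> lo=[20, 25, 28] (size 3, max 28) hi=[33, 38] (size 2, min 33) -> median=28
Step 6: insert 7 -> lo=[7, 20, 25] (size 3, max 25) hi=[28, 33, 38] (size 3, min 28) -> median=26.5
Step 7: insert 35 -> lo=[7, 20, 25, 28] (size 4, max 28) hi=[33, 35, 38] (size 3, min 33) -> median=28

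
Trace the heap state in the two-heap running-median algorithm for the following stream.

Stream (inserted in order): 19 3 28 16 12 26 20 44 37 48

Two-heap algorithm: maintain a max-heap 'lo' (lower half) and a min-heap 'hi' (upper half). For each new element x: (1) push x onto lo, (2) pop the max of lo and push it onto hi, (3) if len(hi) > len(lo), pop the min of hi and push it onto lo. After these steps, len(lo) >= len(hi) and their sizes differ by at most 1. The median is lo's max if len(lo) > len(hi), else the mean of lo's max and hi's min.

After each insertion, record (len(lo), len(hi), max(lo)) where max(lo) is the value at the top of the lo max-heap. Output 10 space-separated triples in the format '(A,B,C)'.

Step 1: insert 19 -> lo=[19] hi=[] -> (len(lo)=1, len(hi)=0, max(lo)=19)
Step 2: insert 3 -> lo=[3] hi=[19] -> (len(lo)=1, len(hi)=1, max(lo)=3)
Step 3: insert 28 -> lo=[3, 19] hi=[28] -> (len(lo)=2, len(hi)=1, max(lo)=19)
Step 4: insert 16 -> lo=[3, 16] hi=[19, 28] -> (len(lo)=2, len(hi)=2, max(lo)=16)
Step 5: insert 12 -> lo=[3, 12, 16] hi=[19, 28] -> (len(lo)=3, len(hi)=2, max(lo)=16)
Step 6: insert 26 -> lo=[3, 12, 16] hi=[19, 26, 28] -> (len(lo)=3, len(hi)=3, max(lo)=16)
Step 7: insert 20 -> lo=[3, 12, 16, 19] hi=[20, 26, 28] -> (len(lo)=4, len(hi)=3, max(lo)=19)
Step 8: insert 44 -> lo=[3, 12, 16, 19] hi=[20, 26, 28, 44] -> (len(lo)=4, len(hi)=4, max(lo)=19)
Step 9: insert 37 -> lo=[3, 12, 16, 19, 20] hi=[26, 28, 37, 44] -> (len(lo)=5, len(hi)=4, max(lo)=20)
Step 10: insert 48 -> lo=[3, 12, 16, 19, 20] hi=[26, 28, 37, 44, 48] -> (len(lo)=5, len(hi)=5, max(lo)=20)

Answer: (1,0,19) (1,1,3) (2,1,19) (2,2,16) (3,2,16) (3,3,16) (4,3,19) (4,4,19) (5,4,20) (5,5,20)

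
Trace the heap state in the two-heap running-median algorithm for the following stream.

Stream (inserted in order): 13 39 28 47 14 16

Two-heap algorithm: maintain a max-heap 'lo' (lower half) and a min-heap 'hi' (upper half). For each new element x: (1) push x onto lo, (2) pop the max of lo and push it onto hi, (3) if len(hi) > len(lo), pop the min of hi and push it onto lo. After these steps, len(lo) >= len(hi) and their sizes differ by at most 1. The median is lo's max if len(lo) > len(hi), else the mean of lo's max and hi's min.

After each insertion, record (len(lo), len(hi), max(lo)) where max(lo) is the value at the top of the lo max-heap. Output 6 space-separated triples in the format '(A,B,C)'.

Answer: (1,0,13) (1,1,13) (2,1,28) (2,2,28) (3,2,28) (3,3,16)

Derivation:
Step 1: insert 13 -> lo=[13] hi=[] -> (len(lo)=1, len(hi)=0, max(lo)=13)
Step 2: insert 39 -> lo=[13] hi=[39] -> (len(lo)=1, len(hi)=1, max(lo)=13)
Step 3: insert 28 -> lo=[13, 28] hi=[39] -> (len(lo)=2, len(hi)=1, max(lo)=28)
Step 4: insert 47 -> lo=[13, 28] hi=[39, 47] -> (len(lo)=2, len(hi)=2, max(lo)=28)
Step 5: insert 14 -> lo=[13, 14, 28] hi=[39, 47] -> (len(lo)=3, len(hi)=2, max(lo)=28)
Step 6: insert 16 -> lo=[13, 14, 16] hi=[28, 39, 47] -> (len(lo)=3, len(hi)=3, max(lo)=16)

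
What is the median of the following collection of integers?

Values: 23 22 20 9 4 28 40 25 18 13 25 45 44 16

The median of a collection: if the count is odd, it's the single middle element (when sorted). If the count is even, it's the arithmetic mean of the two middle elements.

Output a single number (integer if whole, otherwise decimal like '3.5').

Step 1: insert 23 -> lo=[23] (size 1, max 23) hi=[] (size 0) -> median=23
Step 2: insert 22 -> lo=[22] (size 1, max 22) hi=[23] (size 1, min 23) -> median=22.5
Step 3: insert 20 -> lo=[20, 22] (size 2, max 22) hi=[23] (size 1, min 23) -> median=22
Step 4: insert 9 -> lo=[9, 20] (size 2, max 20) hi=[22, 23] (size 2, min 22) -> median=21
Step 5: insert 4 -> lo=[4, 9, 20] (size 3, max 20) hi=[22, 23] (size 2, min 22) -> median=20
Step 6: insert 28 -> lo=[4, 9, 20] (size 3, max 20) hi=[22, 23, 28] (size 3, min 22) -> median=21
Step 7: insert 40 -> lo=[4, 9, 20, 22] (size 4, max 22) hi=[23, 28, 40] (size 3, min 23) -> median=22
Step 8: insert 25 -> lo=[4, 9, 20, 22] (size 4, max 22) hi=[23, 25, 28, 40] (size 4, min 23) -> median=22.5
Step 9: insert 18 -> lo=[4, 9, 18, 20, 22] (size 5, max 22) hi=[23, 25, 28, 40] (size 4, min 23) -> median=22
Step 10: insert 13 -> lo=[4, 9, 13, 18, 20] (size 5, max 20) hi=[22, 23, 25, 28, 40] (size 5, min 22) -> median=21
Step 11: insert 25 -> lo=[4, 9, 13, 18, 20, 22] (size 6, max 22) hi=[23, 25, 25, 28, 40] (size 5, min 23) -> median=22
Step 12: insert 45 -> lo=[4, 9, 13, 18, 20, 22] (size 6, max 22) hi=[23, 25, 25, 28, 40, 45] (size 6, min 23) -> median=22.5
Step 13: insert 44 -> lo=[4, 9, 13, 18, 20, 22, 23] (size 7, max 23) hi=[25, 25, 28, 40, 44, 45] (size 6, min 25) -> median=23
Step 14: insert 16 -> lo=[4, 9, 13, 16, 18, 20, 22] (size 7, max 22) hi=[23, 25, 25, 28, 40, 44, 45] (size 7, min 23) -> median=22.5

Answer: 22.5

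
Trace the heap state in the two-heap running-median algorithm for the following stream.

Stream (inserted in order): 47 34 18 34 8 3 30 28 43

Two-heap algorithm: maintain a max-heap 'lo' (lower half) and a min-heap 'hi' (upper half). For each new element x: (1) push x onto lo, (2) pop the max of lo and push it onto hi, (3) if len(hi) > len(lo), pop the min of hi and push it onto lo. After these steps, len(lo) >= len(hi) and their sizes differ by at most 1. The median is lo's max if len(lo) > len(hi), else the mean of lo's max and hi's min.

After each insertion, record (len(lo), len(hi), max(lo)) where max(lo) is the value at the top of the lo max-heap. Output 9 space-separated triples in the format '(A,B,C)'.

Step 1: insert 47 -> lo=[47] hi=[] -> (len(lo)=1, len(hi)=0, max(lo)=47)
Step 2: insert 34 -> lo=[34] hi=[47] -> (len(lo)=1, len(hi)=1, max(lo)=34)
Step 3: insert 18 -> lo=[18, 34] hi=[47] -> (len(lo)=2, len(hi)=1, max(lo)=34)
Step 4: insert 34 -> lo=[18, 34] hi=[34, 47] -> (len(lo)=2, len(hi)=2, max(lo)=34)
Step 5: insert 8 -> lo=[8, 18, 34] hi=[34, 47] -> (len(lo)=3, len(hi)=2, max(lo)=34)
Step 6: insert 3 -> lo=[3, 8, 18] hi=[34, 34, 47] -> (len(lo)=3, len(hi)=3, max(lo)=18)
Step 7: insert 30 -> lo=[3, 8, 18, 30] hi=[34, 34, 47] -> (len(lo)=4, len(hi)=3, max(lo)=30)
Step 8: insert 28 -> lo=[3, 8, 18, 28] hi=[30, 34, 34, 47] -> (len(lo)=4, len(hi)=4, max(lo)=28)
Step 9: insert 43 -> lo=[3, 8, 18, 28, 30] hi=[34, 34, 43, 47] -> (len(lo)=5, len(hi)=4, max(lo)=30)

Answer: (1,0,47) (1,1,34) (2,1,34) (2,2,34) (3,2,34) (3,3,18) (4,3,30) (4,4,28) (5,4,30)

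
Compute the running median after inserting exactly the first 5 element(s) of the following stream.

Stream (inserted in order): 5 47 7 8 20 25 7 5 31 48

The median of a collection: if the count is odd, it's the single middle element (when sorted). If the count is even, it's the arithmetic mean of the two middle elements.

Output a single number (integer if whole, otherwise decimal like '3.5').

Answer: 8

Derivation:
Step 1: insert 5 -> lo=[5] (size 1, max 5) hi=[] (size 0) -> median=5
Step 2: insert 47 -> lo=[5] (size 1, max 5) hi=[47] (size 1, min 47) -> median=26
Step 3: insert 7 -> lo=[5, 7] (size 2, max 7) hi=[47] (size 1, min 47) -> median=7
Step 4: insert 8 -> lo=[5, 7] (size 2, max 7) hi=[8, 47] (size 2, min 8) -> median=7.5
Step 5: insert 20 -> lo=[5, 7, 8] (size 3, max 8) hi=[20, 47] (size 2, min 20) -> median=8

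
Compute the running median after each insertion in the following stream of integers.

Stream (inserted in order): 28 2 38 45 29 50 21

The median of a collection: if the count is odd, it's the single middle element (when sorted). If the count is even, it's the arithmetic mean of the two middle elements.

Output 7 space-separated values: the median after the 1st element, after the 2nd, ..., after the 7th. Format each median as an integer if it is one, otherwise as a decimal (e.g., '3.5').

Step 1: insert 28 -> lo=[28] (size 1, max 28) hi=[] (size 0) -> median=28
Step 2: insert 2 -> lo=[2] (size 1, max 2) hi=[28] (size 1, min 28) -> median=15
Step 3: insert 38 -> lo=[2, 28] (size 2, max 28) hi=[38] (size 1, min 38) -> median=28
Step 4: insert 45 -> lo=[2, 28] (size 2, max 28) hi=[38, 45] (size 2, min 38) -> median=33
Step 5: insert 29 -> lo=[2, 28, 29] (size 3, max 29) hi=[38, 45] (size 2, min 38) -> median=29
Step 6: insert 50 -> lo=[2, 28, 29] (size 3, max 29) hi=[38, 45, 50] (size 3, min 38) -> median=33.5
Step 7: insert 21 -> lo=[2, 21, 28, 29] (size 4, max 29) hi=[38, 45, 50] (size 3, min 38) -> median=29

Answer: 28 15 28 33 29 33.5 29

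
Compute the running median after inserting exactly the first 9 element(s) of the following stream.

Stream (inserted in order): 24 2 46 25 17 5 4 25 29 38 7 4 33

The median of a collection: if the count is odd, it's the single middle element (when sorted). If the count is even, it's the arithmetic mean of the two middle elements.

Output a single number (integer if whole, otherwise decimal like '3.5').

Step 1: insert 24 -> lo=[24] (size 1, max 24) hi=[] (size 0) -> median=24
Step 2: insert 2 -> lo=[2] (size 1, max 2) hi=[24] (size 1, min 24) -> median=13
Step 3: insert 46 -> lo=[2, 24] (size 2, max 24) hi=[46] (size 1, min 46) -> median=24
Step 4: insert 25 -> lo=[2, 24] (size 2, max 24) hi=[25, 46] (size 2, min 25) -> median=24.5
Step 5: insert 17 -> lo=[2, 17, 24] (size 3, max 24) hi=[25, 46] (size 2, min 25) -> median=24
Step 6: insert 5 -> lo=[2, 5, 17] (size 3, max 17) hi=[24, 25, 46] (size 3, min 24) -> median=20.5
Step 7: insert 4 -> lo=[2, 4, 5, 17] (size 4, max 17) hi=[24, 25, 46] (size 3, min 24) -> median=17
Step 8: insert 25 -> lo=[2, 4, 5, 17] (size 4, max 17) hi=[24, 25, 25, 46] (size 4, min 24) -> median=20.5
Step 9: insert 29 -> lo=[2, 4, 5, 17, 24] (size 5, max 24) hi=[25, 25, 29, 46] (size 4, min 25) -> median=24

Answer: 24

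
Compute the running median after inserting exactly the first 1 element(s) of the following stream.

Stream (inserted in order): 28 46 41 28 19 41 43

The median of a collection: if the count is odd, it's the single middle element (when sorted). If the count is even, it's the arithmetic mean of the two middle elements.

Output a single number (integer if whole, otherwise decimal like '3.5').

Step 1: insert 28 -> lo=[28] (size 1, max 28) hi=[] (size 0) -> median=28

Answer: 28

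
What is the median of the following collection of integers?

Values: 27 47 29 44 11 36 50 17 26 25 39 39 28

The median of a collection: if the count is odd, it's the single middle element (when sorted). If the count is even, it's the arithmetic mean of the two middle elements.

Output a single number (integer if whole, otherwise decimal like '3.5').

Answer: 29

Derivation:
Step 1: insert 27 -> lo=[27] (size 1, max 27) hi=[] (size 0) -> median=27
Step 2: insert 47 -> lo=[27] (size 1, max 27) hi=[47] (size 1, min 47) -> median=37
Step 3: insert 29 -> lo=[27, 29] (size 2, max 29) hi=[47] (size 1, min 47) -> median=29
Step 4: insert 44 -> lo=[27, 29] (size 2, max 29) hi=[44, 47] (size 2, min 44) -> median=36.5
Step 5: insert 11 -> lo=[11, 27, 29] (size 3, max 29) hi=[44, 47] (size 2, min 44) -> median=29
Step 6: insert 36 -> lo=[11, 27, 29] (size 3, max 29) hi=[36, 44, 47] (size 3, min 36) -> median=32.5
Step 7: insert 50 -> lo=[11, 27, 29, 36] (size 4, max 36) hi=[44, 47, 50] (size 3, min 44) -> median=36
Step 8: insert 17 -> lo=[11, 17, 27, 29] (size 4, max 29) hi=[36, 44, 47, 50] (size 4, min 36) -> median=32.5
Step 9: insert 26 -> lo=[11, 17, 26, 27, 29] (size 5, max 29) hi=[36, 44, 47, 50] (size 4, min 36) -> median=29
Step 10: insert 25 -> lo=[11, 17, 25, 26, 27] (size 5, max 27) hi=[29, 36, 44, 47, 50] (size 5, min 29) -> median=28
Step 11: insert 39 -> lo=[11, 17, 25, 26, 27, 29] (size 6, max 29) hi=[36, 39, 44, 47, 50] (size 5, min 36) -> median=29
Step 12: insert 39 -> lo=[11, 17, 25, 26, 27, 29] (size 6, max 29) hi=[36, 39, 39, 44, 47, 50] (size 6, min 36) -> median=32.5
Step 13: insert 28 -> lo=[11, 17, 25, 26, 27, 28, 29] (size 7, max 29) hi=[36, 39, 39, 44, 47, 50] (size 6, min 36) -> median=29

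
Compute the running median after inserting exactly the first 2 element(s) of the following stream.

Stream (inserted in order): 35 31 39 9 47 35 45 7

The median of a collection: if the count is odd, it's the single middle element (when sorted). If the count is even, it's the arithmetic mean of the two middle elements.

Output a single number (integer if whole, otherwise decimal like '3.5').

Answer: 33

Derivation:
Step 1: insert 35 -> lo=[35] (size 1, max 35) hi=[] (size 0) -> median=35
Step 2: insert 31 -> lo=[31] (size 1, max 31) hi=[35] (size 1, min 35) -> median=33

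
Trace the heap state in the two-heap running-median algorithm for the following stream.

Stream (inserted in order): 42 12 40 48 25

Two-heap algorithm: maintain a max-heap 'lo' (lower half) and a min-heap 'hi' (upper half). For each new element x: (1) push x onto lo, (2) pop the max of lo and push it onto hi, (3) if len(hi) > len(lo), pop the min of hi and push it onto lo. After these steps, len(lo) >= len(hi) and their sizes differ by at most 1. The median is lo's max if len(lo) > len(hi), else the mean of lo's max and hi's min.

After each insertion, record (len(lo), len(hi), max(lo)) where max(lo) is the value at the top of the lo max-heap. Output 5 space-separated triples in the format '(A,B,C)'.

Answer: (1,0,42) (1,1,12) (2,1,40) (2,2,40) (3,2,40)

Derivation:
Step 1: insert 42 -> lo=[42] hi=[] -> (len(lo)=1, len(hi)=0, max(lo)=42)
Step 2: insert 12 -> lo=[12] hi=[42] -> (len(lo)=1, len(hi)=1, max(lo)=12)
Step 3: insert 40 -> lo=[12, 40] hi=[42] -> (len(lo)=2, len(hi)=1, max(lo)=40)
Step 4: insert 48 -> lo=[12, 40] hi=[42, 48] -> (len(lo)=2, len(hi)=2, max(lo)=40)
Step 5: insert 25 -> lo=[12, 25, 40] hi=[42, 48] -> (len(lo)=3, len(hi)=2, max(lo)=40)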